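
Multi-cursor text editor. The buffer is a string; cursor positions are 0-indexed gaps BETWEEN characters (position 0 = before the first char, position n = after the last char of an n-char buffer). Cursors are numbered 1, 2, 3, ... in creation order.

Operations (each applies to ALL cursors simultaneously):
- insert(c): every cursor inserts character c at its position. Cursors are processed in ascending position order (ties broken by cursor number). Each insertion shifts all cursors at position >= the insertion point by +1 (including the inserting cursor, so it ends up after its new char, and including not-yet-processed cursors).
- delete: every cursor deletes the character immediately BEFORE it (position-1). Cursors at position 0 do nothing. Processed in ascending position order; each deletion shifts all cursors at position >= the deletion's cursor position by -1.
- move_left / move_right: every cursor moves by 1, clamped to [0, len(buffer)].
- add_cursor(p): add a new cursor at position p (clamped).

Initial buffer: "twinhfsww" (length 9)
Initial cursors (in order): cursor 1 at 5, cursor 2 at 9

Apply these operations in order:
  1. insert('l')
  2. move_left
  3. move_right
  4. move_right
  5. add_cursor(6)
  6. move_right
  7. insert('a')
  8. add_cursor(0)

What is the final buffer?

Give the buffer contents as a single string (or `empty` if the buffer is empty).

After op 1 (insert('l')): buffer="twinhlfswwl" (len 11), cursors c1@6 c2@11, authorship .....1....2
After op 2 (move_left): buffer="twinhlfswwl" (len 11), cursors c1@5 c2@10, authorship .....1....2
After op 3 (move_right): buffer="twinhlfswwl" (len 11), cursors c1@6 c2@11, authorship .....1....2
After op 4 (move_right): buffer="twinhlfswwl" (len 11), cursors c1@7 c2@11, authorship .....1....2
After op 5 (add_cursor(6)): buffer="twinhlfswwl" (len 11), cursors c3@6 c1@7 c2@11, authorship .....1....2
After op 6 (move_right): buffer="twinhlfswwl" (len 11), cursors c3@7 c1@8 c2@11, authorship .....1....2
After op 7 (insert('a')): buffer="twinhlfasawwla" (len 14), cursors c3@8 c1@10 c2@14, authorship .....1.3.1..22
After op 8 (add_cursor(0)): buffer="twinhlfasawwla" (len 14), cursors c4@0 c3@8 c1@10 c2@14, authorship .....1.3.1..22

Answer: twinhlfasawwla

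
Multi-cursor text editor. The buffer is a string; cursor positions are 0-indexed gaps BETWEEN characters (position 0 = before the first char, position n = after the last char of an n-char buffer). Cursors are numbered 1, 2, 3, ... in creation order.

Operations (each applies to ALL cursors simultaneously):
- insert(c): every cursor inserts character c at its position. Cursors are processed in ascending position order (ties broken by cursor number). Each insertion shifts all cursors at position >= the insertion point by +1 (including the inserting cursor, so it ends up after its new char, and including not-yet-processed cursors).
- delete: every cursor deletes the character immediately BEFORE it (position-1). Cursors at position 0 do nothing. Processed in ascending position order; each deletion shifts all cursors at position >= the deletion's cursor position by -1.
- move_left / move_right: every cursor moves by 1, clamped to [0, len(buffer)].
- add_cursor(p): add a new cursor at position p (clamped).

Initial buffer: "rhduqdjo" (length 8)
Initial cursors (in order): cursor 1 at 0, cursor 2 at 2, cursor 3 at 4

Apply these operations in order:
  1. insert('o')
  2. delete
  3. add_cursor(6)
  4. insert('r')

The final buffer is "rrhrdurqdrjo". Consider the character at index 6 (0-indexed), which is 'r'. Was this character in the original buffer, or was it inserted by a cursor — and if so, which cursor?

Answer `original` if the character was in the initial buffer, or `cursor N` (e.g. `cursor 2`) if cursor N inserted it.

After op 1 (insert('o')): buffer="orhoduoqdjo" (len 11), cursors c1@1 c2@4 c3@7, authorship 1..2..3....
After op 2 (delete): buffer="rhduqdjo" (len 8), cursors c1@0 c2@2 c3@4, authorship ........
After op 3 (add_cursor(6)): buffer="rhduqdjo" (len 8), cursors c1@0 c2@2 c3@4 c4@6, authorship ........
After op 4 (insert('r')): buffer="rrhrdurqdrjo" (len 12), cursors c1@1 c2@4 c3@7 c4@10, authorship 1..2..3..4..
Authorship (.=original, N=cursor N): 1 . . 2 . . 3 . . 4 . .
Index 6: author = 3

Answer: cursor 3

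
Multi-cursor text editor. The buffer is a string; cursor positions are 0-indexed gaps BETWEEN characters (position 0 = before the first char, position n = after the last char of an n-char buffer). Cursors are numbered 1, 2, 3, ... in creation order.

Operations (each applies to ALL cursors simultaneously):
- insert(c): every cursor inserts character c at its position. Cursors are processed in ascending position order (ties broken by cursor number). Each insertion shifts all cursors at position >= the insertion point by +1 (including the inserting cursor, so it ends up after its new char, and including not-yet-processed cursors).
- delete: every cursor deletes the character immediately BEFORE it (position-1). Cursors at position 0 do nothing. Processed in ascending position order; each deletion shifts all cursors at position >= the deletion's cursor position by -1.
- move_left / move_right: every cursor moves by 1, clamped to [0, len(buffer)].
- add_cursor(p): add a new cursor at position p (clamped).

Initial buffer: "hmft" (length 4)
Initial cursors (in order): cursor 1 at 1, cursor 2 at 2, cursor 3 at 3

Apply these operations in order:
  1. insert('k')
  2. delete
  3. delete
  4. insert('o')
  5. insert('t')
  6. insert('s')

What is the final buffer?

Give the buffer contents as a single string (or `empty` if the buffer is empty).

After op 1 (insert('k')): buffer="hkmkfkt" (len 7), cursors c1@2 c2@4 c3@6, authorship .1.2.3.
After op 2 (delete): buffer="hmft" (len 4), cursors c1@1 c2@2 c3@3, authorship ....
After op 3 (delete): buffer="t" (len 1), cursors c1@0 c2@0 c3@0, authorship .
After op 4 (insert('o')): buffer="ooot" (len 4), cursors c1@3 c2@3 c3@3, authorship 123.
After op 5 (insert('t')): buffer="oootttt" (len 7), cursors c1@6 c2@6 c3@6, authorship 123123.
After op 6 (insert('s')): buffer="oootttssst" (len 10), cursors c1@9 c2@9 c3@9, authorship 123123123.

Answer: oootttssst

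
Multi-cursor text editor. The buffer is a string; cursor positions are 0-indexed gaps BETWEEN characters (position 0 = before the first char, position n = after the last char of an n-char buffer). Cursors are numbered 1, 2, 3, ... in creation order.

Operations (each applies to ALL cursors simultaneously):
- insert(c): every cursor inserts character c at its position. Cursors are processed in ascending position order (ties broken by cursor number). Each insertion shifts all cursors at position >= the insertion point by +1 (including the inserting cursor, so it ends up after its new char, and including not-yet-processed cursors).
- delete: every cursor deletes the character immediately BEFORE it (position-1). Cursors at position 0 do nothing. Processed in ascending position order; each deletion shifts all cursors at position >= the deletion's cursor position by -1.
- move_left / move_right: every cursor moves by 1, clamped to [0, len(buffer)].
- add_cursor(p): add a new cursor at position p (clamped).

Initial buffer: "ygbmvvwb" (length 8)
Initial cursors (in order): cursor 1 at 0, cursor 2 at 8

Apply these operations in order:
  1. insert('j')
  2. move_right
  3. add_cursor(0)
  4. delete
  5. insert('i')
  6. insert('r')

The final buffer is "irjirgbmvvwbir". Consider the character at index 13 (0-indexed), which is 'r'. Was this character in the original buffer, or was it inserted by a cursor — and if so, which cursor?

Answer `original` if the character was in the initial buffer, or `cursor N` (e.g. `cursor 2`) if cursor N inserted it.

After op 1 (insert('j')): buffer="jygbmvvwbj" (len 10), cursors c1@1 c2@10, authorship 1........2
After op 2 (move_right): buffer="jygbmvvwbj" (len 10), cursors c1@2 c2@10, authorship 1........2
After op 3 (add_cursor(0)): buffer="jygbmvvwbj" (len 10), cursors c3@0 c1@2 c2@10, authorship 1........2
After op 4 (delete): buffer="jgbmvvwb" (len 8), cursors c3@0 c1@1 c2@8, authorship 1.......
After op 5 (insert('i')): buffer="ijigbmvvwbi" (len 11), cursors c3@1 c1@3 c2@11, authorship 311.......2
After op 6 (insert('r')): buffer="irjirgbmvvwbir" (len 14), cursors c3@2 c1@5 c2@14, authorship 33111.......22
Authorship (.=original, N=cursor N): 3 3 1 1 1 . . . . . . . 2 2
Index 13: author = 2

Answer: cursor 2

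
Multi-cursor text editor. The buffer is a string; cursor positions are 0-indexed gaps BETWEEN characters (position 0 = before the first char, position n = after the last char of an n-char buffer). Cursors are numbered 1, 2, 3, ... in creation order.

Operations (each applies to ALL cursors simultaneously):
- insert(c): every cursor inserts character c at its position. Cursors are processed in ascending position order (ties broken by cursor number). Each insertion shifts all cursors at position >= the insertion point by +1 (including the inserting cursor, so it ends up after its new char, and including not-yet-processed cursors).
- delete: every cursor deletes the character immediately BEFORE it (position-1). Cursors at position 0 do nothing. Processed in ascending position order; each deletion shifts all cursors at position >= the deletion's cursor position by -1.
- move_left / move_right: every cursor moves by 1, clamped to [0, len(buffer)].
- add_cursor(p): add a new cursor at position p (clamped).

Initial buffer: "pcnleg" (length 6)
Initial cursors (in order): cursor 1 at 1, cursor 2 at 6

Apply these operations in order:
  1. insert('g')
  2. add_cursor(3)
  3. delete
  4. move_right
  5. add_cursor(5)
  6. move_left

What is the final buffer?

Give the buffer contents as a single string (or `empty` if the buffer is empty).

Answer: pnleg

Derivation:
After op 1 (insert('g')): buffer="pgcnlegg" (len 8), cursors c1@2 c2@8, authorship .1.....2
After op 2 (add_cursor(3)): buffer="pgcnlegg" (len 8), cursors c1@2 c3@3 c2@8, authorship .1.....2
After op 3 (delete): buffer="pnleg" (len 5), cursors c1@1 c3@1 c2@5, authorship .....
After op 4 (move_right): buffer="pnleg" (len 5), cursors c1@2 c3@2 c2@5, authorship .....
After op 5 (add_cursor(5)): buffer="pnleg" (len 5), cursors c1@2 c3@2 c2@5 c4@5, authorship .....
After op 6 (move_left): buffer="pnleg" (len 5), cursors c1@1 c3@1 c2@4 c4@4, authorship .....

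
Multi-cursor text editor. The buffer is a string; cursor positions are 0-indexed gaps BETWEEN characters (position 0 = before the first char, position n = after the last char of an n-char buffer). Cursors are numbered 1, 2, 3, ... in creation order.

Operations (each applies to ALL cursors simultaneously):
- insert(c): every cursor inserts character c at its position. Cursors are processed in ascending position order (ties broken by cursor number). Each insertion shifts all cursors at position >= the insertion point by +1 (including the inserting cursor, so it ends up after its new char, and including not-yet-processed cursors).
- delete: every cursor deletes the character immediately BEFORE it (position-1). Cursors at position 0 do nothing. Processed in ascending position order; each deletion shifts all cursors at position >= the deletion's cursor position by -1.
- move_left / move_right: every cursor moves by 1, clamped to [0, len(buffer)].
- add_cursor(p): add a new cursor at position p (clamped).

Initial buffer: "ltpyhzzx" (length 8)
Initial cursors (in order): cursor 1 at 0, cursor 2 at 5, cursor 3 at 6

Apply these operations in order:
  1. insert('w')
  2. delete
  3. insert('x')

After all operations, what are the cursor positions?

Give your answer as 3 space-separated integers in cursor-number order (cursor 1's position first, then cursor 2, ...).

Answer: 1 7 9

Derivation:
After op 1 (insert('w')): buffer="wltpyhwzwzx" (len 11), cursors c1@1 c2@7 c3@9, authorship 1.....2.3..
After op 2 (delete): buffer="ltpyhzzx" (len 8), cursors c1@0 c2@5 c3@6, authorship ........
After op 3 (insert('x')): buffer="xltpyhxzxzx" (len 11), cursors c1@1 c2@7 c3@9, authorship 1.....2.3..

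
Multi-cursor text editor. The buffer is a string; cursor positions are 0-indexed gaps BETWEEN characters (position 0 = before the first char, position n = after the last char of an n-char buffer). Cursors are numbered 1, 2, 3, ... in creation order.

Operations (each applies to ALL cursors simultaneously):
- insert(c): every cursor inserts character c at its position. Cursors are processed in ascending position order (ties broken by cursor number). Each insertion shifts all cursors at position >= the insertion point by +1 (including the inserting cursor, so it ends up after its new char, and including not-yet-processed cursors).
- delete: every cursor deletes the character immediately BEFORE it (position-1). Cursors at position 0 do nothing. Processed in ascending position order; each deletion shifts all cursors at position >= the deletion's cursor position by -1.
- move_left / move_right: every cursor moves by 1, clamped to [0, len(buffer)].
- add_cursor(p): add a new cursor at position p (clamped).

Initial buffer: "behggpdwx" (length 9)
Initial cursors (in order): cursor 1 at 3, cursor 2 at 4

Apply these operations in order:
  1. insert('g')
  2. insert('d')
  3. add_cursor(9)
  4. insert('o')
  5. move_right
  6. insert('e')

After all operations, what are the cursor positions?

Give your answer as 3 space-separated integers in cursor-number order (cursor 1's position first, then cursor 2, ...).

After op 1 (insert('g')): buffer="behggggpdwx" (len 11), cursors c1@4 c2@6, authorship ...1.2.....
After op 2 (insert('d')): buffer="behgdggdgpdwx" (len 13), cursors c1@5 c2@8, authorship ...11.22.....
After op 3 (add_cursor(9)): buffer="behgdggdgpdwx" (len 13), cursors c1@5 c2@8 c3@9, authorship ...11.22.....
After op 4 (insert('o')): buffer="behgdoggdogopdwx" (len 16), cursors c1@6 c2@10 c3@12, authorship ...111.222.3....
After op 5 (move_right): buffer="behgdoggdogopdwx" (len 16), cursors c1@7 c2@11 c3@13, authorship ...111.222.3....
After op 6 (insert('e')): buffer="behgdogegdogeopedwx" (len 19), cursors c1@8 c2@13 c3@16, authorship ...111.1222.23.3...

Answer: 8 13 16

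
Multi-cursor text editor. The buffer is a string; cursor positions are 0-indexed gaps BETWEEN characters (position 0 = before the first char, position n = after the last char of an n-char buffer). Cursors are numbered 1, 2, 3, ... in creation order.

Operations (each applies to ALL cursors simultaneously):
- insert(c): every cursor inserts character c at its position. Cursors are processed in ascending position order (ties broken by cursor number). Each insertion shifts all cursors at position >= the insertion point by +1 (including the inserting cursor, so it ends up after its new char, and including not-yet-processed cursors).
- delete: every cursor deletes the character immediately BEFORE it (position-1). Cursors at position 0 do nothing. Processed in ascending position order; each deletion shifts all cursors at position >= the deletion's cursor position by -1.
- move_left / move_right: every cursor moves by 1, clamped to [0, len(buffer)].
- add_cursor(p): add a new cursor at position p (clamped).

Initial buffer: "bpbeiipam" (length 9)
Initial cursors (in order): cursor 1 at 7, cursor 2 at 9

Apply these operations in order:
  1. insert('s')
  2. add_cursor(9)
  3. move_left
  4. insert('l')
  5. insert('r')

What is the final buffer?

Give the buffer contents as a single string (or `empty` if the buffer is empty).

After op 1 (insert('s')): buffer="bpbeiipsams" (len 11), cursors c1@8 c2@11, authorship .......1..2
After op 2 (add_cursor(9)): buffer="bpbeiipsams" (len 11), cursors c1@8 c3@9 c2@11, authorship .......1..2
After op 3 (move_left): buffer="bpbeiipsams" (len 11), cursors c1@7 c3@8 c2@10, authorship .......1..2
After op 4 (insert('l')): buffer="bpbeiiplslamls" (len 14), cursors c1@8 c3@10 c2@13, authorship .......113..22
After op 5 (insert('r')): buffer="bpbeiiplrslramlrs" (len 17), cursors c1@9 c3@12 c2@16, authorship .......11133..222

Answer: bpbeiiplrslramlrs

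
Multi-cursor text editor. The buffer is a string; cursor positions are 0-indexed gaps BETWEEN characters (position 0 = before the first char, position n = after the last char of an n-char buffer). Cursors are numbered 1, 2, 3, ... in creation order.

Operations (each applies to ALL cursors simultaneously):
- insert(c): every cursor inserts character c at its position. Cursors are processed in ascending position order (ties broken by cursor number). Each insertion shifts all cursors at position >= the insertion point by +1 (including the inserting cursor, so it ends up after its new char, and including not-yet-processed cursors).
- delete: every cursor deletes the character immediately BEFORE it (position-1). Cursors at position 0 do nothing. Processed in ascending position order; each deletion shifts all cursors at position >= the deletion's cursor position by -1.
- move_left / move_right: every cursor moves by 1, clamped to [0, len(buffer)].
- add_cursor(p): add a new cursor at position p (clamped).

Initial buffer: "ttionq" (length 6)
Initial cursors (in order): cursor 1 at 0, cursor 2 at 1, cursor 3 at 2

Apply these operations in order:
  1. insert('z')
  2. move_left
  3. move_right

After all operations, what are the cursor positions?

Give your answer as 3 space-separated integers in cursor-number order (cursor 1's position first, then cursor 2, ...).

Answer: 1 3 5

Derivation:
After op 1 (insert('z')): buffer="ztztzionq" (len 9), cursors c1@1 c2@3 c3@5, authorship 1.2.3....
After op 2 (move_left): buffer="ztztzionq" (len 9), cursors c1@0 c2@2 c3@4, authorship 1.2.3....
After op 3 (move_right): buffer="ztztzionq" (len 9), cursors c1@1 c2@3 c3@5, authorship 1.2.3....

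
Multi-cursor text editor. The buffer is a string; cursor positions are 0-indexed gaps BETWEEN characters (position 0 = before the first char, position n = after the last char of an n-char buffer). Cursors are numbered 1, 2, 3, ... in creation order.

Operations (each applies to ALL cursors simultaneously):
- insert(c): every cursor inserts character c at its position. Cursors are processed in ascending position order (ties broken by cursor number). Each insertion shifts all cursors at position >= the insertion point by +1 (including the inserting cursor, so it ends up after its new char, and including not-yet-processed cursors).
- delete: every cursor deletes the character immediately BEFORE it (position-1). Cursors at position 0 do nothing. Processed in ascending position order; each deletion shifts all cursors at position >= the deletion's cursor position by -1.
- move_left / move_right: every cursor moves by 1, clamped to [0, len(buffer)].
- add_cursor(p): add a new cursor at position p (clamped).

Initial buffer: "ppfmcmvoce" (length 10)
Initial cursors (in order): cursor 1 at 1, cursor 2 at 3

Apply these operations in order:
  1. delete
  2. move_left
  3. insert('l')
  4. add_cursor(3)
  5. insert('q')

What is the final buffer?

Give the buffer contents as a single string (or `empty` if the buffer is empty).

Answer: llqqpqmcmvoce

Derivation:
After op 1 (delete): buffer="pmcmvoce" (len 8), cursors c1@0 c2@1, authorship ........
After op 2 (move_left): buffer="pmcmvoce" (len 8), cursors c1@0 c2@0, authorship ........
After op 3 (insert('l')): buffer="llpmcmvoce" (len 10), cursors c1@2 c2@2, authorship 12........
After op 4 (add_cursor(3)): buffer="llpmcmvoce" (len 10), cursors c1@2 c2@2 c3@3, authorship 12........
After op 5 (insert('q')): buffer="llqqpqmcmvoce" (len 13), cursors c1@4 c2@4 c3@6, authorship 1212.3.......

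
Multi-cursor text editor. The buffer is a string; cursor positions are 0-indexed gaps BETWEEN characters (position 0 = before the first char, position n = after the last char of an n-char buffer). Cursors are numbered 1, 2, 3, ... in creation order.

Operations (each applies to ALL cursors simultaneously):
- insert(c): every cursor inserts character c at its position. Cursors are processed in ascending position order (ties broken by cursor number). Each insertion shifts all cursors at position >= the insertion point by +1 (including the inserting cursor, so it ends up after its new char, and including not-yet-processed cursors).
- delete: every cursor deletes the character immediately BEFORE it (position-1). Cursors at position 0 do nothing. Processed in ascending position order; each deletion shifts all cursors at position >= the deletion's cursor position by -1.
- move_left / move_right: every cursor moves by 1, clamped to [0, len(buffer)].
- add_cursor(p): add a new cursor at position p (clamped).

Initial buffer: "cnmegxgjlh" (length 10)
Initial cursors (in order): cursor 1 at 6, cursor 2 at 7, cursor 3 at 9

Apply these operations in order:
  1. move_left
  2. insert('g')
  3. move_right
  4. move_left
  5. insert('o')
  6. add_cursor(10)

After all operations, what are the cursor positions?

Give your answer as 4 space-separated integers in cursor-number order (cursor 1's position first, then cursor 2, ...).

After op 1 (move_left): buffer="cnmegxgjlh" (len 10), cursors c1@5 c2@6 c3@8, authorship ..........
After op 2 (insert('g')): buffer="cnmeggxggjglh" (len 13), cursors c1@6 c2@8 c3@11, authorship .....1.2..3..
After op 3 (move_right): buffer="cnmeggxggjglh" (len 13), cursors c1@7 c2@9 c3@12, authorship .....1.2..3..
After op 4 (move_left): buffer="cnmeggxggjglh" (len 13), cursors c1@6 c2@8 c3@11, authorship .....1.2..3..
After op 5 (insert('o')): buffer="cnmeggoxgogjgolh" (len 16), cursors c1@7 c2@10 c3@14, authorship .....11.22..33..
After op 6 (add_cursor(10)): buffer="cnmeggoxgogjgolh" (len 16), cursors c1@7 c2@10 c4@10 c3@14, authorship .....11.22..33..

Answer: 7 10 14 10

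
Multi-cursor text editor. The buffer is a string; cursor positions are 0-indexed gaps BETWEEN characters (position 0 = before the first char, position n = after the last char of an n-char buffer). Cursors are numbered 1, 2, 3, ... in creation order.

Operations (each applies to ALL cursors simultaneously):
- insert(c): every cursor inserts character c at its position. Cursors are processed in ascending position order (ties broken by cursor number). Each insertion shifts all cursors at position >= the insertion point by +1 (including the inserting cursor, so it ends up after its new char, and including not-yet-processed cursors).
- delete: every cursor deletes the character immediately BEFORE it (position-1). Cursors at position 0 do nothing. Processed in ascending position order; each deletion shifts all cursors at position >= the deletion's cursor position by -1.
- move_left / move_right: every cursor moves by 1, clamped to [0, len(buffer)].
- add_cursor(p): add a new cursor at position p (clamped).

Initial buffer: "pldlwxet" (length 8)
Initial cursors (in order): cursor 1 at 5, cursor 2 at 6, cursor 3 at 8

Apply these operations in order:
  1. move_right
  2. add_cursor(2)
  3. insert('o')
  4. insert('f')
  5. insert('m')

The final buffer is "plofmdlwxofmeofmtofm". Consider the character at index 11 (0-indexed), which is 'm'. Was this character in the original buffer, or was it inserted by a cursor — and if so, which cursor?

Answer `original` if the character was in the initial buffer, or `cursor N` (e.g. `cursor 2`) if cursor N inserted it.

After op 1 (move_right): buffer="pldlwxet" (len 8), cursors c1@6 c2@7 c3@8, authorship ........
After op 2 (add_cursor(2)): buffer="pldlwxet" (len 8), cursors c4@2 c1@6 c2@7 c3@8, authorship ........
After op 3 (insert('o')): buffer="plodlwxoeoto" (len 12), cursors c4@3 c1@8 c2@10 c3@12, authorship ..4....1.2.3
After op 4 (insert('f')): buffer="plofdlwxofeoftof" (len 16), cursors c4@4 c1@10 c2@13 c3@16, authorship ..44....11.22.33
After op 5 (insert('m')): buffer="plofmdlwxofmeofmtofm" (len 20), cursors c4@5 c1@12 c2@16 c3@20, authorship ..444....111.222.333
Authorship (.=original, N=cursor N): . . 4 4 4 . . . . 1 1 1 . 2 2 2 . 3 3 3
Index 11: author = 1

Answer: cursor 1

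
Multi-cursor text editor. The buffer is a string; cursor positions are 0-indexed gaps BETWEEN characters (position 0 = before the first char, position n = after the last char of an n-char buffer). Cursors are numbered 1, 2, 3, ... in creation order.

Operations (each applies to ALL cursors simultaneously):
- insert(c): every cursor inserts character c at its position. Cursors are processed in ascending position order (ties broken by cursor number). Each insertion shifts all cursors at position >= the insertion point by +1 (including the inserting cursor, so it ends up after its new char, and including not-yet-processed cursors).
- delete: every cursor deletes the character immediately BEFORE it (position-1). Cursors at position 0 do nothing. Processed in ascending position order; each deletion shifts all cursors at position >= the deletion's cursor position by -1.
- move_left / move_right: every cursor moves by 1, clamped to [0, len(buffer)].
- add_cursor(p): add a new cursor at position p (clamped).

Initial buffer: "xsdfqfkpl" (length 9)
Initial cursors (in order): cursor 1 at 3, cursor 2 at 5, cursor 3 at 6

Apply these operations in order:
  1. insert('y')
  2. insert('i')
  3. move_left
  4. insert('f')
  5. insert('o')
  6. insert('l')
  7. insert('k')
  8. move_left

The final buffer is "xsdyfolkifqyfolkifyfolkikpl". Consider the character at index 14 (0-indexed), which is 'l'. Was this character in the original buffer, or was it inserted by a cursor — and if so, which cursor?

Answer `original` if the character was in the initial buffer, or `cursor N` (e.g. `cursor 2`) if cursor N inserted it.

Answer: cursor 2

Derivation:
After op 1 (insert('y')): buffer="xsdyfqyfykpl" (len 12), cursors c1@4 c2@7 c3@9, authorship ...1..2.3...
After op 2 (insert('i')): buffer="xsdyifqyifyikpl" (len 15), cursors c1@5 c2@9 c3@12, authorship ...11..22.33...
After op 3 (move_left): buffer="xsdyifqyifyikpl" (len 15), cursors c1@4 c2@8 c3@11, authorship ...11..22.33...
After op 4 (insert('f')): buffer="xsdyfifqyfifyfikpl" (len 18), cursors c1@5 c2@10 c3@14, authorship ...111..222.333...
After op 5 (insert('o')): buffer="xsdyfoifqyfoifyfoikpl" (len 21), cursors c1@6 c2@12 c3@17, authorship ...1111..2222.3333...
After op 6 (insert('l')): buffer="xsdyfolifqyfolifyfolikpl" (len 24), cursors c1@7 c2@14 c3@20, authorship ...11111..22222.33333...
After op 7 (insert('k')): buffer="xsdyfolkifqyfolkifyfolkikpl" (len 27), cursors c1@8 c2@16 c3@23, authorship ...111111..222222.333333...
After op 8 (move_left): buffer="xsdyfolkifqyfolkifyfolkikpl" (len 27), cursors c1@7 c2@15 c3@22, authorship ...111111..222222.333333...
Authorship (.=original, N=cursor N): . . . 1 1 1 1 1 1 . . 2 2 2 2 2 2 . 3 3 3 3 3 3 . . .
Index 14: author = 2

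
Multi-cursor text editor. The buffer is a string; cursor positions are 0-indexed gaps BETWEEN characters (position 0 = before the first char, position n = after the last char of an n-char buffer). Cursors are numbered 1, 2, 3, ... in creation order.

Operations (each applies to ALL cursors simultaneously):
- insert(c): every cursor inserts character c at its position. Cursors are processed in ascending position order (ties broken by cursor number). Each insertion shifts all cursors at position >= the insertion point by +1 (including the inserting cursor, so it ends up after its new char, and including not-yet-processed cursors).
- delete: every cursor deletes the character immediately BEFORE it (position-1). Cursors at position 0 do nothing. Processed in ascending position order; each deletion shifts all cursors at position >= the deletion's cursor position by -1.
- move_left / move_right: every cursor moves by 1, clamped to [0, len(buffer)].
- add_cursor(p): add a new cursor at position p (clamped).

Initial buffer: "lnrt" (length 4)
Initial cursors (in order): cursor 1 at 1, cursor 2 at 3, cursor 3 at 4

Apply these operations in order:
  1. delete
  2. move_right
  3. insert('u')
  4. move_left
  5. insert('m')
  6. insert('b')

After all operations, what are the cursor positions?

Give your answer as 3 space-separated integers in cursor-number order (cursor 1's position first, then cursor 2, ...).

After op 1 (delete): buffer="n" (len 1), cursors c1@0 c2@1 c3@1, authorship .
After op 2 (move_right): buffer="n" (len 1), cursors c1@1 c2@1 c3@1, authorship .
After op 3 (insert('u')): buffer="nuuu" (len 4), cursors c1@4 c2@4 c3@4, authorship .123
After op 4 (move_left): buffer="nuuu" (len 4), cursors c1@3 c2@3 c3@3, authorship .123
After op 5 (insert('m')): buffer="nuummmu" (len 7), cursors c1@6 c2@6 c3@6, authorship .121233
After op 6 (insert('b')): buffer="nuummmbbbu" (len 10), cursors c1@9 c2@9 c3@9, authorship .121231233

Answer: 9 9 9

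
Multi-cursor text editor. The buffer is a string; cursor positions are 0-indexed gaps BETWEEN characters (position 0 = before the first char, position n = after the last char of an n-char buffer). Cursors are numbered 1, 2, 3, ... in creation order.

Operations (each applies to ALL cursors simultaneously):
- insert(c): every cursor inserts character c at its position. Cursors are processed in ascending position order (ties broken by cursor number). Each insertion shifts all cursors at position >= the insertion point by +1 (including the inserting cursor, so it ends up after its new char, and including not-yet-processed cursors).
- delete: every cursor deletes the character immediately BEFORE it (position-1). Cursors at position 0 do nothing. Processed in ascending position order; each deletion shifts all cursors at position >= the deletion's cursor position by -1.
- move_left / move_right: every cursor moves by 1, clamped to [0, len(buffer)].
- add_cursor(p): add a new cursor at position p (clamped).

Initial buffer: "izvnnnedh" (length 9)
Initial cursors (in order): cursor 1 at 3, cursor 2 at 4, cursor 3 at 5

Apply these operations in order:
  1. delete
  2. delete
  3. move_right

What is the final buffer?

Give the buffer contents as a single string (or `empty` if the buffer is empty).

Answer: nedh

Derivation:
After op 1 (delete): buffer="iznedh" (len 6), cursors c1@2 c2@2 c3@2, authorship ......
After op 2 (delete): buffer="nedh" (len 4), cursors c1@0 c2@0 c3@0, authorship ....
After op 3 (move_right): buffer="nedh" (len 4), cursors c1@1 c2@1 c3@1, authorship ....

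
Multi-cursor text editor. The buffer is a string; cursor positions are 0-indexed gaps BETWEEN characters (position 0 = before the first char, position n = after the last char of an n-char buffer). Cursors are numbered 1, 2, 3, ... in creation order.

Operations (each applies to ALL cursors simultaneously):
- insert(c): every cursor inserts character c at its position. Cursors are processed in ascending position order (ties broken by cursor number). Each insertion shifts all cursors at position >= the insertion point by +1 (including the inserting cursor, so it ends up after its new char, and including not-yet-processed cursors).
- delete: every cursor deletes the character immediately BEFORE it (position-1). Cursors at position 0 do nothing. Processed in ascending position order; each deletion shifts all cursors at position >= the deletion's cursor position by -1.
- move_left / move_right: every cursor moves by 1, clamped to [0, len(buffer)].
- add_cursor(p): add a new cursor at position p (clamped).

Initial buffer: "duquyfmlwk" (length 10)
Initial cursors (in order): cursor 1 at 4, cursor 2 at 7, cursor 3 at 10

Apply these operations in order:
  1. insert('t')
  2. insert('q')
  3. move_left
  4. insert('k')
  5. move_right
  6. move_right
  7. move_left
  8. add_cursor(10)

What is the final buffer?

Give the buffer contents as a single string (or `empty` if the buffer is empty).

After op 1 (insert('t')): buffer="duqutyfmtlwkt" (len 13), cursors c1@5 c2@9 c3@13, authorship ....1...2...3
After op 2 (insert('q')): buffer="duqutqyfmtqlwktq" (len 16), cursors c1@6 c2@11 c3@16, authorship ....11...22...33
After op 3 (move_left): buffer="duqutqyfmtqlwktq" (len 16), cursors c1@5 c2@10 c3@15, authorship ....11...22...33
After op 4 (insert('k')): buffer="duqutkqyfmtkqlwktkq" (len 19), cursors c1@6 c2@12 c3@18, authorship ....111...222...333
After op 5 (move_right): buffer="duqutkqyfmtkqlwktkq" (len 19), cursors c1@7 c2@13 c3@19, authorship ....111...222...333
After op 6 (move_right): buffer="duqutkqyfmtkqlwktkq" (len 19), cursors c1@8 c2@14 c3@19, authorship ....111...222...333
After op 7 (move_left): buffer="duqutkqyfmtkqlwktkq" (len 19), cursors c1@7 c2@13 c3@18, authorship ....111...222...333
After op 8 (add_cursor(10)): buffer="duqutkqyfmtkqlwktkq" (len 19), cursors c1@7 c4@10 c2@13 c3@18, authorship ....111...222...333

Answer: duqutkqyfmtkqlwktkq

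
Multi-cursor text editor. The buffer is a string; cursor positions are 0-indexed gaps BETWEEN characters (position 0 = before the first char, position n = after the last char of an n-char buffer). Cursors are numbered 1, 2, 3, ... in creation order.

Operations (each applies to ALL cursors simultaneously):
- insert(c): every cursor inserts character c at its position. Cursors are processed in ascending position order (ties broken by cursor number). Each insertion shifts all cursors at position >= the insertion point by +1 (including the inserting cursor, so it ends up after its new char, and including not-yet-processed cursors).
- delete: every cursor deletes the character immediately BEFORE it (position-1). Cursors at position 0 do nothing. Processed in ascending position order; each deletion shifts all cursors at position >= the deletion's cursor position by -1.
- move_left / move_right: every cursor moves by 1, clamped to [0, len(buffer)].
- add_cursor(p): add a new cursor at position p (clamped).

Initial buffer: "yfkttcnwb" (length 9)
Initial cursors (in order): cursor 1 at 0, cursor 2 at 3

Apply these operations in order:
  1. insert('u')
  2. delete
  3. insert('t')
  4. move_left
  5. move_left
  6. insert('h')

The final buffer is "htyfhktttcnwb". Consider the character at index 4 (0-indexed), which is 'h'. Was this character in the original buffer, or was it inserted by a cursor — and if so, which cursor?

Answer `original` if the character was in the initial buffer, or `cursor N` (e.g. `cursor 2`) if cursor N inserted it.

Answer: cursor 2

Derivation:
After op 1 (insert('u')): buffer="uyfkuttcnwb" (len 11), cursors c1@1 c2@5, authorship 1...2......
After op 2 (delete): buffer="yfkttcnwb" (len 9), cursors c1@0 c2@3, authorship .........
After op 3 (insert('t')): buffer="tyfktttcnwb" (len 11), cursors c1@1 c2@5, authorship 1...2......
After op 4 (move_left): buffer="tyfktttcnwb" (len 11), cursors c1@0 c2@4, authorship 1...2......
After op 5 (move_left): buffer="tyfktttcnwb" (len 11), cursors c1@0 c2@3, authorship 1...2......
After op 6 (insert('h')): buffer="htyfhktttcnwb" (len 13), cursors c1@1 c2@5, authorship 11..2.2......
Authorship (.=original, N=cursor N): 1 1 . . 2 . 2 . . . . . .
Index 4: author = 2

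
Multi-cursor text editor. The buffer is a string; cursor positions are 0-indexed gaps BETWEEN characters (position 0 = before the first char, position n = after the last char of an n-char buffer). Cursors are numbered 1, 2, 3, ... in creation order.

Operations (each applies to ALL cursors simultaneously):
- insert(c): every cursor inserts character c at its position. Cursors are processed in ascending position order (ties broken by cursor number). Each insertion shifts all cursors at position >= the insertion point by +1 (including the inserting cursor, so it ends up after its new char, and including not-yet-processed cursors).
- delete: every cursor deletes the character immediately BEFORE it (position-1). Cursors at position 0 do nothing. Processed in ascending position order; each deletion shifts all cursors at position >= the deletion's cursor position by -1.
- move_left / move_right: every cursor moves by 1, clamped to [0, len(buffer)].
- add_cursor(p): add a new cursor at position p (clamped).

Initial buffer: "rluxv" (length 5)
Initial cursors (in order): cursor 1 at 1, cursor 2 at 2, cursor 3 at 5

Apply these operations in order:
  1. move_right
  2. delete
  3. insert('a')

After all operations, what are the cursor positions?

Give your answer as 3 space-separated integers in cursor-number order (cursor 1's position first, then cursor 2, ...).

After op 1 (move_right): buffer="rluxv" (len 5), cursors c1@2 c2@3 c3@5, authorship .....
After op 2 (delete): buffer="rx" (len 2), cursors c1@1 c2@1 c3@2, authorship ..
After op 3 (insert('a')): buffer="raaxa" (len 5), cursors c1@3 c2@3 c3@5, authorship .12.3

Answer: 3 3 5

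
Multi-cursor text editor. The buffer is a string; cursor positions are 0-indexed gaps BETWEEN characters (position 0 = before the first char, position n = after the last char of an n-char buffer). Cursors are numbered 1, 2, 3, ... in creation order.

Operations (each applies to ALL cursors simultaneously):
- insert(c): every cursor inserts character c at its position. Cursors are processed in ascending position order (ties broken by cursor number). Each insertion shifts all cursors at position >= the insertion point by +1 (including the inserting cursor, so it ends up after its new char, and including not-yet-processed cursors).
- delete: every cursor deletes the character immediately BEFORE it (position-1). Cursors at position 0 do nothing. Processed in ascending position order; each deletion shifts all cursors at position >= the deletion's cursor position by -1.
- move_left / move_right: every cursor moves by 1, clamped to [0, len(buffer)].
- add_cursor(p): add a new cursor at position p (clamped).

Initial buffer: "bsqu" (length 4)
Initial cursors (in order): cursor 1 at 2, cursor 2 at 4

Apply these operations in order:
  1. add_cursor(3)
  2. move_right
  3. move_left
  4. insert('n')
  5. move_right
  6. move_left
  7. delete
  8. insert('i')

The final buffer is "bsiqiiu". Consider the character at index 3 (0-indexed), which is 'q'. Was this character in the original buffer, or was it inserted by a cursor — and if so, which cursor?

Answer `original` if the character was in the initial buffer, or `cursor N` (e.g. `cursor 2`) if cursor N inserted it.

After op 1 (add_cursor(3)): buffer="bsqu" (len 4), cursors c1@2 c3@3 c2@4, authorship ....
After op 2 (move_right): buffer="bsqu" (len 4), cursors c1@3 c2@4 c3@4, authorship ....
After op 3 (move_left): buffer="bsqu" (len 4), cursors c1@2 c2@3 c3@3, authorship ....
After op 4 (insert('n')): buffer="bsnqnnu" (len 7), cursors c1@3 c2@6 c3@6, authorship ..1.23.
After op 5 (move_right): buffer="bsnqnnu" (len 7), cursors c1@4 c2@7 c3@7, authorship ..1.23.
After op 6 (move_left): buffer="bsnqnnu" (len 7), cursors c1@3 c2@6 c3@6, authorship ..1.23.
After op 7 (delete): buffer="bsqu" (len 4), cursors c1@2 c2@3 c3@3, authorship ....
After op 8 (insert('i')): buffer="bsiqiiu" (len 7), cursors c1@3 c2@6 c3@6, authorship ..1.23.
Authorship (.=original, N=cursor N): . . 1 . 2 3 .
Index 3: author = original

Answer: original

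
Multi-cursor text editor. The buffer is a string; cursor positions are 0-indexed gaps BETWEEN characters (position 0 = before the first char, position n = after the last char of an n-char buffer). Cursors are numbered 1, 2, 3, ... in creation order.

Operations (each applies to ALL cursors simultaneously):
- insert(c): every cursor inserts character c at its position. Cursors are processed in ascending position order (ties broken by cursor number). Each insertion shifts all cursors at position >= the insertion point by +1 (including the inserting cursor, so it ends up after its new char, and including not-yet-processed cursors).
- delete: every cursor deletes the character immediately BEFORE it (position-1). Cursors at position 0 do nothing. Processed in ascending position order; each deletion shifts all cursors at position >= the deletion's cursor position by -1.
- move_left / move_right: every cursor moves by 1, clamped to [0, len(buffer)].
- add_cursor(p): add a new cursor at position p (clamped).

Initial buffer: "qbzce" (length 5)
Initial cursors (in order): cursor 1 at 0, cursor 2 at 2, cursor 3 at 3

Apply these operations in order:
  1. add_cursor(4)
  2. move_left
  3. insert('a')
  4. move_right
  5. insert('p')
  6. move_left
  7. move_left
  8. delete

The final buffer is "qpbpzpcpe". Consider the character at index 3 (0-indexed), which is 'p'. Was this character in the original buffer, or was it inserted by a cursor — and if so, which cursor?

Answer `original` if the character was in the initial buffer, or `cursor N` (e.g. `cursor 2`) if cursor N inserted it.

Answer: cursor 2

Derivation:
After op 1 (add_cursor(4)): buffer="qbzce" (len 5), cursors c1@0 c2@2 c3@3 c4@4, authorship .....
After op 2 (move_left): buffer="qbzce" (len 5), cursors c1@0 c2@1 c3@2 c4@3, authorship .....
After op 3 (insert('a')): buffer="aqabazace" (len 9), cursors c1@1 c2@3 c3@5 c4@7, authorship 1.2.3.4..
After op 4 (move_right): buffer="aqabazace" (len 9), cursors c1@2 c2@4 c3@6 c4@8, authorship 1.2.3.4..
After op 5 (insert('p')): buffer="aqpabpazpacpe" (len 13), cursors c1@3 c2@6 c3@9 c4@12, authorship 1.12.23.34.4.
After op 6 (move_left): buffer="aqpabpazpacpe" (len 13), cursors c1@2 c2@5 c3@8 c4@11, authorship 1.12.23.34.4.
After op 7 (move_left): buffer="aqpabpazpacpe" (len 13), cursors c1@1 c2@4 c3@7 c4@10, authorship 1.12.23.34.4.
After op 8 (delete): buffer="qpbpzpcpe" (len 9), cursors c1@0 c2@2 c3@4 c4@6, authorship .1.2.3.4.
Authorship (.=original, N=cursor N): . 1 . 2 . 3 . 4 .
Index 3: author = 2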